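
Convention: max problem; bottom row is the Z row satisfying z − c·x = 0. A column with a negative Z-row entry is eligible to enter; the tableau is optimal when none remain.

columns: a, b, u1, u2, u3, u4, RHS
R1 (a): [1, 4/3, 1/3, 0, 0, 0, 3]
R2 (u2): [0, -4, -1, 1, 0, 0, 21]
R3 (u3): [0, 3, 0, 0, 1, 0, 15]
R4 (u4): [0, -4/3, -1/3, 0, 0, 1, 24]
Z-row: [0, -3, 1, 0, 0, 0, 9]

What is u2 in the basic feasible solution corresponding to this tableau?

21

u2 is basic (row 2); its value is the RHS of that row, 21.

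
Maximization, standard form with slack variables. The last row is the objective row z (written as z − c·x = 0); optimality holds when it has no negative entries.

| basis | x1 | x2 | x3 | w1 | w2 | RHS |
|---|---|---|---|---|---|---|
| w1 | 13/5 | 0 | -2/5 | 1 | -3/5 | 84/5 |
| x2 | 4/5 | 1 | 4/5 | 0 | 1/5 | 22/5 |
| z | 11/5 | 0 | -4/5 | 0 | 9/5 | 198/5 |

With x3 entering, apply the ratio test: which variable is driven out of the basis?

x2

Column x3 entries and ratios — w1: -2/5 ≤ 0, skip; x2: (22/5)/(4/5) = 11/2.
Smallest ratio is 11/2 in the row of x2, so x2 leaves.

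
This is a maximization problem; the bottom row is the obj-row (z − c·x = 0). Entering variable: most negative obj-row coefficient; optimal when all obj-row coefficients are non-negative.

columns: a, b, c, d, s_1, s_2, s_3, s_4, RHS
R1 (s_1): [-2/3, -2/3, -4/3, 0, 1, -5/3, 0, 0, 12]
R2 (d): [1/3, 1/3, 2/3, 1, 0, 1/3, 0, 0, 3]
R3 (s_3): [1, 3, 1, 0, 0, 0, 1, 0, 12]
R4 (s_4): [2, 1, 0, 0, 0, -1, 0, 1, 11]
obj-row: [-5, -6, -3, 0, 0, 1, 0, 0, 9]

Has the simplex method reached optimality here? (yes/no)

The obj-row has a negative entry -6 in column b, so it is not optimal.

no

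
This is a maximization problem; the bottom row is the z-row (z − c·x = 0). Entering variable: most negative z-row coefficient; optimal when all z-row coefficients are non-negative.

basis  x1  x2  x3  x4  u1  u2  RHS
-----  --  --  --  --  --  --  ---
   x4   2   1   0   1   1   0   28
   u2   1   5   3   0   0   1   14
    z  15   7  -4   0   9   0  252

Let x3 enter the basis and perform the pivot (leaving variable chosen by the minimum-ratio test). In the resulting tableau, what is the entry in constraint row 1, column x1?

2

Ratio test on column x3 — row 1: entry 0 ≤ 0; row 2: 14/3 = 14/3. Minimum is 14/3 at row 2 (u2 leaves); pivot element 3.
Divide row 2 by 3; eliminate column x3 from the other rows.
Row 1 update in column x1: 2 − 0·(1/3) = 2.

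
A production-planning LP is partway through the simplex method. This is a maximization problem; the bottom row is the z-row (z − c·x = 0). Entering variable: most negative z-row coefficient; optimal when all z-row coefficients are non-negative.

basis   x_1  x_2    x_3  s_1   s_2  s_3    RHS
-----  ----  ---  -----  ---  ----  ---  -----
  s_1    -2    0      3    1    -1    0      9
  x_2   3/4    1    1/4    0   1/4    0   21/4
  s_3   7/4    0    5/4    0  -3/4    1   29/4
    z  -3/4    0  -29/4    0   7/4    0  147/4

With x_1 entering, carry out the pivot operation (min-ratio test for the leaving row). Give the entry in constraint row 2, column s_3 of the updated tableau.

Ratio test on column x_1 — row 1: entry -2 ≤ 0; row 2: (21/4)/(3/4) = 7; row 3: (29/4)/(7/4) = 29/7. Minimum is 29/7 at row 3 (s_3 leaves); pivot element 7/4.
Divide row 3 by 7/4; eliminate column x_1 from the other rows.
Row 2 update in column s_3: 0 − (3/4)·(4/7) = -3/7.

-3/7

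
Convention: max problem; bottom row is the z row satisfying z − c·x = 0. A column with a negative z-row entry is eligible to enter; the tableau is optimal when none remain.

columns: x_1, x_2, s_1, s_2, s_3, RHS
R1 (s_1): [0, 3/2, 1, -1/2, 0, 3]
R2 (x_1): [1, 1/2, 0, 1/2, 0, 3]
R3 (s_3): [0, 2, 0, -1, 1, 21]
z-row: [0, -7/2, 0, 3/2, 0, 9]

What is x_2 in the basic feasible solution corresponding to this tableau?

x_2 is not in the basis, so in the current basic feasible solution x_2 = 0.

0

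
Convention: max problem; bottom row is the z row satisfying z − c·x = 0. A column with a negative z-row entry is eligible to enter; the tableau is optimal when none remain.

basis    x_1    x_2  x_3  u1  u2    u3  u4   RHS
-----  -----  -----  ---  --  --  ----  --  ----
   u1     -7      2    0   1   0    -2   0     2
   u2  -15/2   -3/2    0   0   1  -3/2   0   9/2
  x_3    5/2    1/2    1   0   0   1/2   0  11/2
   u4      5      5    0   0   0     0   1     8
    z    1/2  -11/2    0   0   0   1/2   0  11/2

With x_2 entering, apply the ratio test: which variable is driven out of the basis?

u1

Column x_2 entries and ratios — u1: 2/2 = 1; u2: -3/2 ≤ 0, skip; x_3: (11/2)/(1/2) = 11; u4: 8/5 = 8/5.
Smallest ratio is 1 in the row of u1, so u1 leaves.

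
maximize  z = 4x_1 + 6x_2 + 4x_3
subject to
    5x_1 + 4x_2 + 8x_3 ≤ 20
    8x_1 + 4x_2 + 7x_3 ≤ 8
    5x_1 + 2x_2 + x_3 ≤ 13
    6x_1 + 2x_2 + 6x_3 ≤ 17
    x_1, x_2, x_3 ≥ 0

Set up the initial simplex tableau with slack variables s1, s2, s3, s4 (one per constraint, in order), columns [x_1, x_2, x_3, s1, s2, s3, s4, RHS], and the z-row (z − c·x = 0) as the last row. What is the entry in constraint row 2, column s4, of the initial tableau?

Slack s4 belongs to constraint 4; its column is the unit vector e_4, so the entry in row 2 is 0.

0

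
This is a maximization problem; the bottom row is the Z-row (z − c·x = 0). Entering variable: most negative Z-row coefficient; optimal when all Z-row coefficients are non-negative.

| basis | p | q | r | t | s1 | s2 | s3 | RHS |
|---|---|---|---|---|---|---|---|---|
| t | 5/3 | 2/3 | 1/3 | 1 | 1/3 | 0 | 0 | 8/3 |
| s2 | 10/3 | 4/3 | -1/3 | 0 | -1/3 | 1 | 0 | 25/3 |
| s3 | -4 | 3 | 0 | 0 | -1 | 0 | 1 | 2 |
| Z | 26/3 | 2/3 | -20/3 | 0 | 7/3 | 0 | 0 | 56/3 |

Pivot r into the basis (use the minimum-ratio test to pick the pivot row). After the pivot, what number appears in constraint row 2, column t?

Ratio test on column r — row 1: (8/3)/(1/3) = 8; row 2: entry -1/3 ≤ 0; row 3: entry 0 ≤ 0. Minimum is 8 at row 1 (t leaves); pivot element 1/3.
Divide row 1 by 1/3; eliminate column r from the other rows.
Row 2 update in column t: 0 − (-1/3)·3 = 1.

1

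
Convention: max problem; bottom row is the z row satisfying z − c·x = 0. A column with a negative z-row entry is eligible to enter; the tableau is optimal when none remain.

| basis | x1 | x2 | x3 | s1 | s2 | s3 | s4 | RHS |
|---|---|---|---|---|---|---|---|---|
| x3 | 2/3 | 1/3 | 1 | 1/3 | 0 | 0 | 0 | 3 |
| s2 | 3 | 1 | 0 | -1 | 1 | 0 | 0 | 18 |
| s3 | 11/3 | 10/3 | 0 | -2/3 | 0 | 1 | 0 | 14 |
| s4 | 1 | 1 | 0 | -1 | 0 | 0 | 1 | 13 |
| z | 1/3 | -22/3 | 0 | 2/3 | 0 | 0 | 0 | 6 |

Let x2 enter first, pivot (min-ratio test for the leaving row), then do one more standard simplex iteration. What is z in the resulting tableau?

40

Ratio test on column x2 — row 1: 3/(1/3) = 9; row 2: 18/1 = 18; row 3: 14/(10/3) = 21/5; row 4: 13/1 = 13. Minimum is 21/5 at row 3 (s3 leaves); pivot element 10/3.
Pivot on row 3; the z-row RHS becomes 6 − (-22/3)·(21/5) = 184/5.
Next entering variable (most negative z-row entry -4/5): s1.
Ratio test on column s1 — row 1: (8/5)/(2/5) = 4; row 2: entry -4/5 ≤ 0; row 3: entry -1/5 ≤ 0; row 4: entry -4/5 ≤ 0. Minimum is 4 at row 1 (x3 leaves); pivot element 2/5.
After the second pivot the z-row RHS is 184/5 − (-4/5)·4 = 40.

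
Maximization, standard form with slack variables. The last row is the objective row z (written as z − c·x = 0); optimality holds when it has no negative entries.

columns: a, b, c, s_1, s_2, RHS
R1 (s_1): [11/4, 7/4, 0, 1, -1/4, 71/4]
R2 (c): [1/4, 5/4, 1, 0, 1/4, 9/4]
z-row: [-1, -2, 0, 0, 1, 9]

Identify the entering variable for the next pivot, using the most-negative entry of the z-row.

b

Negative z-row entries: a: -1, b: -2.
The most negative is -2 in column b, so b enters.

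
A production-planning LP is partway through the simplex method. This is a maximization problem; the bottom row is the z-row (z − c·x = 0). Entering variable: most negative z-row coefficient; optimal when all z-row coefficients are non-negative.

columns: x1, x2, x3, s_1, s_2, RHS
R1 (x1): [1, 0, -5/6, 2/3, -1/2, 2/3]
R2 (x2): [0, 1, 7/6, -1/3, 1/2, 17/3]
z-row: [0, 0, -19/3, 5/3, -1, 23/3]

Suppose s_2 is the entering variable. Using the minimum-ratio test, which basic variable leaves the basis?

x2

Column s_2 entries and ratios — x1: -1/2 ≤ 0, skip; x2: (17/3)/(1/2) = 34/3.
Smallest ratio is 34/3 in the row of x2, so x2 leaves.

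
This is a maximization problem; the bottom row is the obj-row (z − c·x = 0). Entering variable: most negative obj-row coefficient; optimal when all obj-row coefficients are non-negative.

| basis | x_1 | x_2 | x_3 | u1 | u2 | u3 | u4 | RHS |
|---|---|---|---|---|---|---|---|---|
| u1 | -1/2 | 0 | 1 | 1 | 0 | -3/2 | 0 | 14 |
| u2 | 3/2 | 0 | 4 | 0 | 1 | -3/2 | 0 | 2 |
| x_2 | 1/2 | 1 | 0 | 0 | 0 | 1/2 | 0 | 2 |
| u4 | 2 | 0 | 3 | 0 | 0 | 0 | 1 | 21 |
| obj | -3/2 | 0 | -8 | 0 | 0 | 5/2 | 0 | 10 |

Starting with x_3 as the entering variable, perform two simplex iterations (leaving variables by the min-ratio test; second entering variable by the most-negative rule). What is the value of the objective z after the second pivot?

16

Ratio test on column x_3 — row 1: 14/1 = 14; row 2: 2/4 = 1/2; row 3: entry 0 ≤ 0; row 4: 21/3 = 7. Minimum is 1/2 at row 2 (u2 leaves); pivot element 4.
Pivot on row 2; the obj-row RHS becomes 10 − (-8)·(1/2) = 14.
Next entering variable (most negative obj-row entry -1/2): u3.
Ratio test on column u3 — row 1: entry -9/8 ≤ 0; row 2: entry -3/8 ≤ 0; row 3: 2/(1/2) = 4; row 4: (39/2)/(9/8) = 52/3. Minimum is 4 at row 3 (x_2 leaves); pivot element 1/2.
After the second pivot the obj-row RHS is 14 − (-1/2)·4 = 16.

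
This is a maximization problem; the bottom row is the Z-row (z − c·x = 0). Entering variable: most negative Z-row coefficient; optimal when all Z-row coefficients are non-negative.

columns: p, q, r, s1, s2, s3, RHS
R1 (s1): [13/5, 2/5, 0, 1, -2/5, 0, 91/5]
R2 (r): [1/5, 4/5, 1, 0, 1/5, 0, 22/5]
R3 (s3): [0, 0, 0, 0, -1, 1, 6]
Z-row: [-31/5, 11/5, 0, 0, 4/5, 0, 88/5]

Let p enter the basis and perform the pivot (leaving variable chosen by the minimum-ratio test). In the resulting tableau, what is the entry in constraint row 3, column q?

0

Ratio test on column p — row 1: (91/5)/(13/5) = 7; row 2: (22/5)/(1/5) = 22; row 3: entry 0 ≤ 0. Minimum is 7 at row 1 (s1 leaves); pivot element 13/5.
Divide row 1 by 13/5; eliminate column p from the other rows.
Row 3 update in column q: 0 − 0·(2/13) = 0.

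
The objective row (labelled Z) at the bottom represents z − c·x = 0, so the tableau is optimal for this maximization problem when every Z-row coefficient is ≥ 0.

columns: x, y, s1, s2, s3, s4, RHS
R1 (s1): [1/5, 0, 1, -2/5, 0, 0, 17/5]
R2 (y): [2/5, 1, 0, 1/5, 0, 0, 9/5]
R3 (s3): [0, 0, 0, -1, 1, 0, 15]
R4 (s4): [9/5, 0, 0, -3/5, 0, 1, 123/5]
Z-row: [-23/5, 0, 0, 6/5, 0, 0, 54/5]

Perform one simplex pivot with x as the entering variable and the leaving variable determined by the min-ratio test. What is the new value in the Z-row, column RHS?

Ratio test on column x — row 1: (17/5)/(1/5) = 17; row 2: (9/5)/(2/5) = 9/2; row 3: entry 0 ≤ 0; row 4: (123/5)/(9/5) = 41/3. Minimum is 9/2 at row 2 (y leaves); pivot element 2/5.
Divide row 2 by 2/5; eliminate column x from the other rows.
Z-row update in column RHS: 54/5 − (-23/5)·(9/2) = 63/2.

63/2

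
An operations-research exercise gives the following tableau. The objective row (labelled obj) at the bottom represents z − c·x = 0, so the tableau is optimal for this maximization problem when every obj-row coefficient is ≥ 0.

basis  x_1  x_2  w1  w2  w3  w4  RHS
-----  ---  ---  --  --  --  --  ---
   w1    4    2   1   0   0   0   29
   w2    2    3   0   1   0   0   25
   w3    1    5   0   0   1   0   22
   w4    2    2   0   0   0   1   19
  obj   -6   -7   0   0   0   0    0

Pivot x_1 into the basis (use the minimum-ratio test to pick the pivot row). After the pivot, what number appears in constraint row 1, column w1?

Ratio test on column x_1 — row 1: 29/4 = 29/4; row 2: 25/2 = 25/2; row 3: 22/1 = 22; row 4: 19/2 = 19/2. Minimum is 29/4 at row 1 (w1 leaves); pivot element 4.
Divide row 1 by 4; eliminate column x_1 from the other rows.
In the new row 1, the w1 entry is the old entry divided by the pivot: 1/4 = 1/4.

1/4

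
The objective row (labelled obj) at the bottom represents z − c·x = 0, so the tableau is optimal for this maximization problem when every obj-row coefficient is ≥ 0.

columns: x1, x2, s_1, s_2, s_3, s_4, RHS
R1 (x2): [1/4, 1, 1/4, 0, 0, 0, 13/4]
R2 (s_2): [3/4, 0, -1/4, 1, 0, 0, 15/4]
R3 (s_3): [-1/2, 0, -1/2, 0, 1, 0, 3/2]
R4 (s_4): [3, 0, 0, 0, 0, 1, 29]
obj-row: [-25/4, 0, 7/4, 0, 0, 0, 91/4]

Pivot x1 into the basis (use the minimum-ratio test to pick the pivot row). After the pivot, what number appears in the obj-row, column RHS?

Ratio test on column x1 — row 1: (13/4)/(1/4) = 13; row 2: (15/4)/(3/4) = 5; row 3: entry -1/2 ≤ 0; row 4: 29/3 = 29/3. Minimum is 5 at row 2 (s_2 leaves); pivot element 3/4.
Divide row 2 by 3/4; eliminate column x1 from the other rows.
obj-row update in column RHS: 91/4 − (-25/4)·5 = 54.

54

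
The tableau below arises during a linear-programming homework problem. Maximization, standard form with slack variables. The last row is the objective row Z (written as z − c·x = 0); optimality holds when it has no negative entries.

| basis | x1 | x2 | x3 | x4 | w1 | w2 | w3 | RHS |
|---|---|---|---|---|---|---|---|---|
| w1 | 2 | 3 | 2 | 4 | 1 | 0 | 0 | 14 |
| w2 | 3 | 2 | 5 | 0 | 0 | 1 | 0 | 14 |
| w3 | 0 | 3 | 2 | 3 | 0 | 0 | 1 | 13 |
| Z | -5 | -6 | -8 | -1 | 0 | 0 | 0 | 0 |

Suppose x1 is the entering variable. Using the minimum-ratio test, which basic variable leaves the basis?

w2

Column x1 entries and ratios — w1: 14/2 = 7; w2: 14/3 = 14/3; w3: 0 ≤ 0, skip.
Smallest ratio is 14/3 in the row of w2, so w2 leaves.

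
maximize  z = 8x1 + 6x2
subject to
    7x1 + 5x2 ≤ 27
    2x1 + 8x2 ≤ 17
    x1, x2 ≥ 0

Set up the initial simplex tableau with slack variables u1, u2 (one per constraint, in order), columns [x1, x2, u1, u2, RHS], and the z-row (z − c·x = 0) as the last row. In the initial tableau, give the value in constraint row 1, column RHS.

The RHS of constraint 1 is b_1 = 27.

27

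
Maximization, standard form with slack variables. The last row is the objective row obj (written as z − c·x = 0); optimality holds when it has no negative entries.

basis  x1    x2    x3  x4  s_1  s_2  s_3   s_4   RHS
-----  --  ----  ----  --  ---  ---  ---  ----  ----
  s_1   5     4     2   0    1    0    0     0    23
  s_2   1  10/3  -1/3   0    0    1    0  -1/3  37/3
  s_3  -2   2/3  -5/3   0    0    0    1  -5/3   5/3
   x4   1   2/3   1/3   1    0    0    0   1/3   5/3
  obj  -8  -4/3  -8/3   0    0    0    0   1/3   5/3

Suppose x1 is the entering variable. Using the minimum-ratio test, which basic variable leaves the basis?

x4

Column x1 entries and ratios — s_1: 23/5 = 23/5; s_2: (37/3)/1 = 37/3; s_3: -2 ≤ 0, skip; x4: (5/3)/1 = 5/3.
Smallest ratio is 5/3 in the row of x4, so x4 leaves.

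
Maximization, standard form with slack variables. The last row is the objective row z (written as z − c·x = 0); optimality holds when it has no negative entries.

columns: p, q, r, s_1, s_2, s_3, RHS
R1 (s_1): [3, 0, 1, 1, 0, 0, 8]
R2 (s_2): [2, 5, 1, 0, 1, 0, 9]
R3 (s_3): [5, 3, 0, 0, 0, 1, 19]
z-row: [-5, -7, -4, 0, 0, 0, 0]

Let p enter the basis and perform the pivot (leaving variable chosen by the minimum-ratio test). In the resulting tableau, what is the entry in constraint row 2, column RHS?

Ratio test on column p — row 1: 8/3 = 8/3; row 2: 9/2 = 9/2; row 3: 19/5 = 19/5. Minimum is 8/3 at row 1 (s_1 leaves); pivot element 3.
Divide row 1 by 3; eliminate column p from the other rows.
Row 2 update in column RHS: 9 − 2·(8/3) = 11/3.

11/3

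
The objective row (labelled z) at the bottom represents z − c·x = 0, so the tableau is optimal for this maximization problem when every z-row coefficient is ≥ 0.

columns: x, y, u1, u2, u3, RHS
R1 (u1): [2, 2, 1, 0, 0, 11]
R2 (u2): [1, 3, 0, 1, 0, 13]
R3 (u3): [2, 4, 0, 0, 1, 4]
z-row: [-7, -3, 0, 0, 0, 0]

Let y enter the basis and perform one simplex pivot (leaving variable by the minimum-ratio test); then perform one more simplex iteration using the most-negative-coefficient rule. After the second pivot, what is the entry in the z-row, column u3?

Ratio test on column y — row 1: 11/2 = 11/2; row 2: 13/3 = 13/3; row 3: 4/4 = 1. Minimum is 1 at row 3 (u3 leaves); pivot element 4.
Divide row 3 by 4; eliminate column y from the other rows.
Second iteration: most negative z-row entry is -11/2 in column x, so x enters.
Ratio test on column x — row 1: 9/1 = 9; row 2: entry -1/2 ≤ 0; row 3: 1/(1/2) = 2. Minimum is 2 at row 3 (y leaves); pivot element 1/2.
Divide row 3 by 1/2; eliminate column x from the other rows.
After both pivots, the entry at the z-row, column u3 is 7/2.

7/2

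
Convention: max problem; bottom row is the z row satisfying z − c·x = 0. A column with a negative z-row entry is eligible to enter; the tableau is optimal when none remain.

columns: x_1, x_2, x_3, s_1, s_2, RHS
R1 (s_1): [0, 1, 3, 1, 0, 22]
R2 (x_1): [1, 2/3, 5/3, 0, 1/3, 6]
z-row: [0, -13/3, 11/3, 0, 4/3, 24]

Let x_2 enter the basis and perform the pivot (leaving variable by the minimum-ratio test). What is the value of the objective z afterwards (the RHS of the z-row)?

Ratio test on column x_2 — row 1: 22/1 = 22; row 2: 6/(2/3) = 9. Minimum is 9 at row 2 (x_1 leaves); pivot element 2/3.
Pivot on row 2; the z-row RHS becomes 24 − (-13/3)·9 = 63.

63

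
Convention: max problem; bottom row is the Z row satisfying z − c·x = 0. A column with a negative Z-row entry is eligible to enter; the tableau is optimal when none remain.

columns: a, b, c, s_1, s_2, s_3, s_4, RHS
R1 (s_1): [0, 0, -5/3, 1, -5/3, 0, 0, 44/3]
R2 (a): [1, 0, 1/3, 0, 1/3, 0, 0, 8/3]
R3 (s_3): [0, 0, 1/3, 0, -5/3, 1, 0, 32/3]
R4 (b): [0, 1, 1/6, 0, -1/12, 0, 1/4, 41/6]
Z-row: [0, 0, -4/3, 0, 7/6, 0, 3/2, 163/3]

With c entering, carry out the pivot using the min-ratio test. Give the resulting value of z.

65

Ratio test on column c — row 1: entry -5/3 ≤ 0; row 2: (8/3)/(1/3) = 8; row 3: (32/3)/(1/3) = 32; row 4: (41/6)/(1/6) = 41. Minimum is 8 at row 2 (a leaves); pivot element 1/3.
Pivot on row 2; the Z-row RHS becomes 163/3 − (-4/3)·8 = 65.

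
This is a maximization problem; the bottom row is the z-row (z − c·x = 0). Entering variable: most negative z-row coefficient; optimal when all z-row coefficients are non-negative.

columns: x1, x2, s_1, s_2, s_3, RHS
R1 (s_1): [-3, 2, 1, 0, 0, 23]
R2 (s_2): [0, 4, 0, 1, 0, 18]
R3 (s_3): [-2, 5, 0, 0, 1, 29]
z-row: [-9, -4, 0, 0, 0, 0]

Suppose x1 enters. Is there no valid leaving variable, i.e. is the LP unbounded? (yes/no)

Every constraint-row entry in column x1 is ≤ 0, so increasing x1 is unbounded.

yes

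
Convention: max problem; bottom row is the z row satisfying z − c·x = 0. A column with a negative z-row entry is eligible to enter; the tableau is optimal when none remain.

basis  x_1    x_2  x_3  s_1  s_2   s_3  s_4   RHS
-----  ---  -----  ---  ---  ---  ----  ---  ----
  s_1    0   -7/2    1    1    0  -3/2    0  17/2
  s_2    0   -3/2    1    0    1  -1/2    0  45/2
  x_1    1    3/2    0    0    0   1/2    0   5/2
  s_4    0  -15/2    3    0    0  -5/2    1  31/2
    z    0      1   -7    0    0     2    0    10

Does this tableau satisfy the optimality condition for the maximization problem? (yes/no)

The z-row has a negative entry -7 in column x_3, so it is not optimal.

no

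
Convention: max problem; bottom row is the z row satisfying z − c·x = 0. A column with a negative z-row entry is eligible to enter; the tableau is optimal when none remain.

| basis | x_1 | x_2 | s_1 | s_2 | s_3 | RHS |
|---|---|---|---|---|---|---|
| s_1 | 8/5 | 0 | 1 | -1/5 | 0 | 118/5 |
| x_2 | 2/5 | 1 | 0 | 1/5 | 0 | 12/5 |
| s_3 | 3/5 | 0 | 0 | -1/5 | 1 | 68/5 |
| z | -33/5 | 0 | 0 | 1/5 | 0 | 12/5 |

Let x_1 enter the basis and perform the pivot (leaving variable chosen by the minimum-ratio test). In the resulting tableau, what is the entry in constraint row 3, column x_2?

-3/2

Ratio test on column x_1 — row 1: (118/5)/(8/5) = 59/4; row 2: (12/5)/(2/5) = 6; row 3: (68/5)/(3/5) = 68/3. Minimum is 6 at row 2 (x_2 leaves); pivot element 2/5.
Divide row 2 by 2/5; eliminate column x_1 from the other rows.
Row 3 update in column x_2: 0 − (3/5)·(5/2) = -3/2.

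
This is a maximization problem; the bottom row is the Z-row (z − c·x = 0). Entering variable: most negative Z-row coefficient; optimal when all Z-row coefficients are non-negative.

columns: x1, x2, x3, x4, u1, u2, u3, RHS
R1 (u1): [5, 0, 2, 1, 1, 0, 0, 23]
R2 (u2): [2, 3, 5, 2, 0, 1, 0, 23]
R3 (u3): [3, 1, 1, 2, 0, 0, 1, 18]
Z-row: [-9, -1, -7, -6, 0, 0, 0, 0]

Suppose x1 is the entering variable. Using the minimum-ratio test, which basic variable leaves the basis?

Column x1 entries and ratios — u1: 23/5 = 23/5; u2: 23/2 = 23/2; u3: 18/3 = 6.
Smallest ratio is 23/5 in the row of u1, so u1 leaves.

u1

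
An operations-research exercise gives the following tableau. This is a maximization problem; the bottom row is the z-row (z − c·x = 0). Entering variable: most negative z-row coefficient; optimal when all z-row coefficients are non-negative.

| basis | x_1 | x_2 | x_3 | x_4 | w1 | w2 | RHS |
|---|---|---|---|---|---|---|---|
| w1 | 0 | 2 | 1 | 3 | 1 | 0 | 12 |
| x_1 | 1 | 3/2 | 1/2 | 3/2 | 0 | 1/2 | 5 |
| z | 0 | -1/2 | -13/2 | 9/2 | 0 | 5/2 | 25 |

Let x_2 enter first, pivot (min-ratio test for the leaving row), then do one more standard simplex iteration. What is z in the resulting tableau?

Ratio test on column x_2 — row 1: 12/2 = 6; row 2: 5/(3/2) = 10/3. Minimum is 10/3 at row 2 (x_1 leaves); pivot element 3/2.
Pivot on row 2; the z-row RHS becomes 25 − (-1/2)·(10/3) = 80/3.
Next entering variable (most negative z-row entry -19/3): x_3.
Ratio test on column x_3 — row 1: (16/3)/(1/3) = 16; row 2: (10/3)/(1/3) = 10. Minimum is 10 at row 2 (x_2 leaves); pivot element 1/3.
After the second pivot the z-row RHS is 80/3 − (-19/3)·10 = 90.

90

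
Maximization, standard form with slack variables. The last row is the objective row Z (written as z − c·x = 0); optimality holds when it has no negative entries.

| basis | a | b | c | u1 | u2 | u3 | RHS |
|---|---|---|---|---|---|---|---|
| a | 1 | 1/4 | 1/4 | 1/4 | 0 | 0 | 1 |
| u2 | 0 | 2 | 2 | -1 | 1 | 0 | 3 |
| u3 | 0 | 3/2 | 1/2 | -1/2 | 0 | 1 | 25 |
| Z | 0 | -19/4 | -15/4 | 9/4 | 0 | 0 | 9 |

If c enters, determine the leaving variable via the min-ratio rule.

u2

Column c entries and ratios — a: 1/(1/4) = 4; u2: 3/2 = 3/2; u3: 25/(1/2) = 50.
Smallest ratio is 3/2 in the row of u2, so u2 leaves.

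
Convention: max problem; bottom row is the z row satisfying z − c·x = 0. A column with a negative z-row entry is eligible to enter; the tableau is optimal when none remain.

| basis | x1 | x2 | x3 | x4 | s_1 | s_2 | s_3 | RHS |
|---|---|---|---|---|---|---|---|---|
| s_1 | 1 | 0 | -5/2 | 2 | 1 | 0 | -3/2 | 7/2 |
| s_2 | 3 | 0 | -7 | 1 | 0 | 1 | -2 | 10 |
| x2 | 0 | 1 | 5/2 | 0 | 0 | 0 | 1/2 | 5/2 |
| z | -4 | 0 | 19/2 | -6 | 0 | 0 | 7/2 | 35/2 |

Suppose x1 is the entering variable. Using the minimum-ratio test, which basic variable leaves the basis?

s_2

Column x1 entries and ratios — s_1: (7/2)/1 = 7/2; s_2: 10/3 = 10/3; x2: 0 ≤ 0, skip.
Smallest ratio is 10/3 in the row of s_2, so s_2 leaves.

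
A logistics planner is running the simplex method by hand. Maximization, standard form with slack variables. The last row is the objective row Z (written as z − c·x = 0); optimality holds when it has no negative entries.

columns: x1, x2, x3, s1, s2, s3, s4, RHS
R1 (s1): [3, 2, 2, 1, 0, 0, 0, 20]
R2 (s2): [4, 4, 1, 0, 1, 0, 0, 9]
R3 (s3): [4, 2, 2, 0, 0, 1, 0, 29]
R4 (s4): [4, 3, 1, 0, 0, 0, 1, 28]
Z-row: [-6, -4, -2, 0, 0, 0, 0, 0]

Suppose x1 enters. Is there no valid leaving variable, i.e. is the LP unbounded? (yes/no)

no

Column x1 has positive entries in row(s) 1, 2, 3, 4, so the ratio test bounds it — not unbounded.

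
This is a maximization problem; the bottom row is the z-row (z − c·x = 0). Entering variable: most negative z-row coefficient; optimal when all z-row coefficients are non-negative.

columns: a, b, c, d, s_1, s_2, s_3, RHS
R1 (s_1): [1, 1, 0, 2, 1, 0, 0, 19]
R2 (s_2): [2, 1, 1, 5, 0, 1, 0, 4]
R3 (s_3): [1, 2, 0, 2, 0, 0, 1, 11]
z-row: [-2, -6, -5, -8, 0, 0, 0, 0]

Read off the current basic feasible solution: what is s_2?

4

s_2 is basic (row 2); its value is the RHS of that row, 4.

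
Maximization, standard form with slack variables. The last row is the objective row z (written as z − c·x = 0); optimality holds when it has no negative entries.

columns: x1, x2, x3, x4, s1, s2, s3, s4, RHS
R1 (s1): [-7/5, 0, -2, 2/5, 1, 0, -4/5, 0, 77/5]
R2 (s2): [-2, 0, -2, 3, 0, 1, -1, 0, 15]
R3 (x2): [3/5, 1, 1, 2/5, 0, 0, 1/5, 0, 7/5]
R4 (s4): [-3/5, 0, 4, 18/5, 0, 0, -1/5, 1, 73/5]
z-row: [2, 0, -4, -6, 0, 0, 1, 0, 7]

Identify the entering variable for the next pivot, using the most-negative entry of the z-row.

Negative z-row entries: x3: -4, x4: -6.
The most negative is -6 in column x4, so x4 enters.

x4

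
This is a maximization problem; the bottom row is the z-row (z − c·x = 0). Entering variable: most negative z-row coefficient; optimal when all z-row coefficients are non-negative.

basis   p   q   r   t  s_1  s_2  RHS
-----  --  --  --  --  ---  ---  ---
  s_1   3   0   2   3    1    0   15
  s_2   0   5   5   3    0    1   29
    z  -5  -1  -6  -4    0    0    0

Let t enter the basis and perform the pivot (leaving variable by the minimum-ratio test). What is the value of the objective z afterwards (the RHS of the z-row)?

20

Ratio test on column t — row 1: 15/3 = 5; row 2: 29/3 = 29/3. Minimum is 5 at row 1 (s_1 leaves); pivot element 3.
Pivot on row 1; the z-row RHS becomes 0 − (-4)·5 = 20.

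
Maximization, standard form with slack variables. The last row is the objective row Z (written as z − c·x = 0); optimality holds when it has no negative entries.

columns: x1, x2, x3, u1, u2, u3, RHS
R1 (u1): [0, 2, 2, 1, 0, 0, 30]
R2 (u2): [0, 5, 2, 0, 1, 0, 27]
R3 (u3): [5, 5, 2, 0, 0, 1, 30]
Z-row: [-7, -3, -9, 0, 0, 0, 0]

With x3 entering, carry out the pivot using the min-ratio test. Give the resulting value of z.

243/2

Ratio test on column x3 — row 1: 30/2 = 15; row 2: 27/2 = 27/2; row 3: 30/2 = 15. Minimum is 27/2 at row 2 (u2 leaves); pivot element 2.
Pivot on row 2; the Z-row RHS becomes 0 − (-9)·(27/2) = 243/2.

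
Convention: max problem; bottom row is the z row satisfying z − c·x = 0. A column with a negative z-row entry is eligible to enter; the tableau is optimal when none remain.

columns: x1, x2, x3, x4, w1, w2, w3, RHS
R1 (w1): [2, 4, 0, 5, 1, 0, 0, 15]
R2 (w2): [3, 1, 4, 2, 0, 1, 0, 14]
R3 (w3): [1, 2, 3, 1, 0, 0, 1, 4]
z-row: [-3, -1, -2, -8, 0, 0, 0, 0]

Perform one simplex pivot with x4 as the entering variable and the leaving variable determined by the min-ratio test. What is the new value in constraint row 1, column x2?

Ratio test on column x4 — row 1: 15/5 = 3; row 2: 14/2 = 7; row 3: 4/1 = 4. Minimum is 3 at row 1 (w1 leaves); pivot element 5.
Divide row 1 by 5; eliminate column x4 from the other rows.
In the new row 1, the x2 entry is the old entry divided by the pivot: 4/5 = 4/5.

4/5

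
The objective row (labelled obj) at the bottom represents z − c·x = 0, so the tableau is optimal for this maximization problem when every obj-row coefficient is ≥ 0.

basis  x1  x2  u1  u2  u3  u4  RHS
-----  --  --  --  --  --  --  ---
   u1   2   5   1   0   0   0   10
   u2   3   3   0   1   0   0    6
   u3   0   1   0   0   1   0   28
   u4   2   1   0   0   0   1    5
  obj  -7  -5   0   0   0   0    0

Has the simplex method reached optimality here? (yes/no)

no

The obj-row has a negative entry -7 in column x1, so it is not optimal.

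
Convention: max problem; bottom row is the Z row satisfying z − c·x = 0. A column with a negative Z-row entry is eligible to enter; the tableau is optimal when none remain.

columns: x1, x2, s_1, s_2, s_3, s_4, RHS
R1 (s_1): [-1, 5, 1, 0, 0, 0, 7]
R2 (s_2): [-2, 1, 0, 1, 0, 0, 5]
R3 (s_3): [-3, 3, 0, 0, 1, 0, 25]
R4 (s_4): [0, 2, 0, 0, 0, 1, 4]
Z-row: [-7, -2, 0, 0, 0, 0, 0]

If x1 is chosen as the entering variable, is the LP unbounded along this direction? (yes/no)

yes

Every constraint-row entry in column x1 is ≤ 0, so increasing x1 is unbounded.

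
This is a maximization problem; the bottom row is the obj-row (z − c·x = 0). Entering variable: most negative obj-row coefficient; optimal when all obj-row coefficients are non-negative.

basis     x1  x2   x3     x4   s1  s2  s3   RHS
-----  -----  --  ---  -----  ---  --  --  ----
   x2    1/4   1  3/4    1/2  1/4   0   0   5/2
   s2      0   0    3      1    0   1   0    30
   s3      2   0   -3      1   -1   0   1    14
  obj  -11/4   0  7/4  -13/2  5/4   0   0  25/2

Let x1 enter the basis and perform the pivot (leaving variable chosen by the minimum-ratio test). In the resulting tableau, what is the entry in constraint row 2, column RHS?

Ratio test on column x1 — row 1: (5/2)/(1/4) = 10; row 2: entry 0 ≤ 0; row 3: 14/2 = 7. Minimum is 7 at row 3 (s3 leaves); pivot element 2.
Divide row 3 by 2; eliminate column x1 from the other rows.
Row 2 update in column RHS: 30 − 0·7 = 30.

30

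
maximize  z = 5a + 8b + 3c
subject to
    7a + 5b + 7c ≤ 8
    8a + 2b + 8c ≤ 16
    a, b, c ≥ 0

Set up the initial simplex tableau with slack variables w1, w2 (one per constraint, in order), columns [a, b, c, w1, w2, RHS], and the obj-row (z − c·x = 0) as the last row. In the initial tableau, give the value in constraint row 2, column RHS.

The RHS of constraint 2 is b_2 = 16.

16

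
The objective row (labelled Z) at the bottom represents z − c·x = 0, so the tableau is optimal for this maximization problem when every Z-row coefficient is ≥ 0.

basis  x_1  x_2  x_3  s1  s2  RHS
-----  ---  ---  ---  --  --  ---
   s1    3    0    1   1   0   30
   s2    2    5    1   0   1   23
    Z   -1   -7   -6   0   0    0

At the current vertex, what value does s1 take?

s1 is basic (row 1); its value is the RHS of that row, 30.

30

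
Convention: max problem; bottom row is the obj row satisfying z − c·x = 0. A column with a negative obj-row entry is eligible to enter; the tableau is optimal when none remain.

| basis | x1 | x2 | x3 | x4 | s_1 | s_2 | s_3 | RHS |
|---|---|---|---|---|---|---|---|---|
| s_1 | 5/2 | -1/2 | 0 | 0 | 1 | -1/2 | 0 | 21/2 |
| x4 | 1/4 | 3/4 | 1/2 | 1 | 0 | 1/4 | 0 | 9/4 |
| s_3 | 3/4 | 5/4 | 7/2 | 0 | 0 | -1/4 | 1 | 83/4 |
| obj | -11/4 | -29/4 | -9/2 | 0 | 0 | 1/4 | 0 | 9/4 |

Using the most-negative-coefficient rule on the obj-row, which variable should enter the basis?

Negative obj-row entries: x1: -11/4, x2: -29/4, x3: -9/2.
The most negative is -29/4 in column x2, so x2 enters.

x2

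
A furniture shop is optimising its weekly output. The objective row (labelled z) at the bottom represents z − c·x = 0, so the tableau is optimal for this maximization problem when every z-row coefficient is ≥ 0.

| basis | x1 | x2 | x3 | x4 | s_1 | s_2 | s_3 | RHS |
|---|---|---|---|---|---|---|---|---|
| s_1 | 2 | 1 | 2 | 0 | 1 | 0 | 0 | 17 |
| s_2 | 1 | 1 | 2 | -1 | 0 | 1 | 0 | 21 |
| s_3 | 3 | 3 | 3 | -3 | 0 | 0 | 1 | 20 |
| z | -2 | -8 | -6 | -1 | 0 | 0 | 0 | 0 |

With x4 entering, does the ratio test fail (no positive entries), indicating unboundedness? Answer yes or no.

Every constraint-row entry in column x4 is ≤ 0, so increasing x4 is unbounded.

yes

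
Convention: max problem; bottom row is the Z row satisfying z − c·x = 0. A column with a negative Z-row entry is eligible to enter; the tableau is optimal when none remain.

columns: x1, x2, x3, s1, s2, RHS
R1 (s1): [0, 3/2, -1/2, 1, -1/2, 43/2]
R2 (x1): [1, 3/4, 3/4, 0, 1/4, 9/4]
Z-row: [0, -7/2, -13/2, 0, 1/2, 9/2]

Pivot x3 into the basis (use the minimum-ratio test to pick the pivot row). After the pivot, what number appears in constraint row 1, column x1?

2/3

Ratio test on column x3 — row 1: entry -1/2 ≤ 0; row 2: (9/4)/(3/4) = 3. Minimum is 3 at row 2 (x1 leaves); pivot element 3/4.
Divide row 2 by 3/4; eliminate column x3 from the other rows.
Row 1 update in column x1: 0 − (-1/2)·(4/3) = 2/3.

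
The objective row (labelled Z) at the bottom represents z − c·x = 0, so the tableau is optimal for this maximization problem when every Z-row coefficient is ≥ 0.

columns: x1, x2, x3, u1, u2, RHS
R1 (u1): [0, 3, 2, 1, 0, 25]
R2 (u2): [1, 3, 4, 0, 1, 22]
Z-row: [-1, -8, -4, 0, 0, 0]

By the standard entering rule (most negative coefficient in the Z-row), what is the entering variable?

x2

Negative Z-row entries: x1: -1, x2: -8, x3: -4.
The most negative is -8 in column x2, so x2 enters.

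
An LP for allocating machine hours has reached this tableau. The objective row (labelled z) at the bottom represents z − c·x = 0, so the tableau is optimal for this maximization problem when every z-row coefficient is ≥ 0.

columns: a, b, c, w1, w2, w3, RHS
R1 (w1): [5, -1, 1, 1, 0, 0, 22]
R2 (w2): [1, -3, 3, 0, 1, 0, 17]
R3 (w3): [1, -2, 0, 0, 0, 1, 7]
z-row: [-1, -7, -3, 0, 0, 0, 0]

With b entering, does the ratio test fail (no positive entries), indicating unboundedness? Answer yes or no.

yes

Every constraint-row entry in column b is ≤ 0, so increasing b is unbounded.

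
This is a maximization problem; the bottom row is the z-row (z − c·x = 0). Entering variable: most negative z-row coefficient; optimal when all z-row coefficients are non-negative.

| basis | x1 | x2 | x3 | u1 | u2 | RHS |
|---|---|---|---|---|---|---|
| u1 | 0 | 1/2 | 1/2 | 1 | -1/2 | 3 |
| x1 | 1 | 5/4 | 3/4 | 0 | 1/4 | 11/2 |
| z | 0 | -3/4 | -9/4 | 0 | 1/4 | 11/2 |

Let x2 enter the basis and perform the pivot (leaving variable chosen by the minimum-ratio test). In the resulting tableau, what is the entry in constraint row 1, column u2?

-3/5

Ratio test on column x2 — row 1: 3/(1/2) = 6; row 2: (11/2)/(5/4) = 22/5. Minimum is 22/5 at row 2 (x1 leaves); pivot element 5/4.
Divide row 2 by 5/4; eliminate column x2 from the other rows.
Row 1 update in column u2: -1/2 − (1/2)·(1/5) = -3/5.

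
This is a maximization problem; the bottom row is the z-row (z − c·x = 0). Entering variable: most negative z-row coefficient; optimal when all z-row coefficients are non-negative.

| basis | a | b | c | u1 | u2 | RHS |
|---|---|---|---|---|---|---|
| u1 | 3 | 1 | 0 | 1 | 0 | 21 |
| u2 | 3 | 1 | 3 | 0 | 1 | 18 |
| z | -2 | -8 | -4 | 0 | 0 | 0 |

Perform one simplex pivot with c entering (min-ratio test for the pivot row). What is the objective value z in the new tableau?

24

Ratio test on column c — row 1: entry 0 ≤ 0; row 2: 18/3 = 6. Minimum is 6 at row 2 (u2 leaves); pivot element 3.
Pivot on row 2; the z-row RHS becomes 0 − (-4)·6 = 24.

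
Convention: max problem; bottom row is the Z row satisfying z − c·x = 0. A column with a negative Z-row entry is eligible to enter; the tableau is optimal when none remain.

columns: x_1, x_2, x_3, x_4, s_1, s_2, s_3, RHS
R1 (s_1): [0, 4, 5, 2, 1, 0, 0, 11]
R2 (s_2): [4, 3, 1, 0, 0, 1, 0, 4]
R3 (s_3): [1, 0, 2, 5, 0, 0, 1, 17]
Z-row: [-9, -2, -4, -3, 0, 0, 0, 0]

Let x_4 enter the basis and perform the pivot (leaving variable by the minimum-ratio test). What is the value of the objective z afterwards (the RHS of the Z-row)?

Ratio test on column x_4 — row 1: 11/2 = 11/2; row 2: entry 0 ≤ 0; row 3: 17/5 = 17/5. Minimum is 17/5 at row 3 (s_3 leaves); pivot element 5.
Pivot on row 3; the Z-row RHS becomes 0 − (-3)·(17/5) = 51/5.

51/5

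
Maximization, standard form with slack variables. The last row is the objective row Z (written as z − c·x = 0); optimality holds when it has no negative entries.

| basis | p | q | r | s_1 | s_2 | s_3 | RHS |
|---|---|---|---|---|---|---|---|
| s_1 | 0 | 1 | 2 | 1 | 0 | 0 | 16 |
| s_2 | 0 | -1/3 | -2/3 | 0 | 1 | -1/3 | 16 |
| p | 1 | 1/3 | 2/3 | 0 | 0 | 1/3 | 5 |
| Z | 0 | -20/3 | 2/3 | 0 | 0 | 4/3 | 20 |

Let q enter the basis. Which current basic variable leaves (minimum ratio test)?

Column q entries and ratios — s_1: 16/1 = 16; s_2: -1/3 ≤ 0, skip; p: 5/(1/3) = 15.
Smallest ratio is 15 in the row of p, so p leaves.

p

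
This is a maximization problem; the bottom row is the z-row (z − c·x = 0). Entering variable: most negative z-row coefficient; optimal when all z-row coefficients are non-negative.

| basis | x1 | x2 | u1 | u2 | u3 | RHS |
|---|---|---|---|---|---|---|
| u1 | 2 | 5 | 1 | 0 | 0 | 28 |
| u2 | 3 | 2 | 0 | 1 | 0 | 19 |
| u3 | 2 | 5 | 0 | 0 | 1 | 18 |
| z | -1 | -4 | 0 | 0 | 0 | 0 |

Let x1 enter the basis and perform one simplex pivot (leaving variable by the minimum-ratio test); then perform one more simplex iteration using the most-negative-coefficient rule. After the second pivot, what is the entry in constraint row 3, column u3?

Ratio test on column x1 — row 1: 28/2 = 14; row 2: 19/3 = 19/3; row 3: 18/2 = 9. Minimum is 19/3 at row 2 (u2 leaves); pivot element 3.
Divide row 2 by 3; eliminate column x1 from the other rows.
Second iteration: most negative z-row entry is -10/3 in column x2, so x2 enters.
Ratio test on column x2 — row 1: (46/3)/(11/3) = 46/11; row 2: (19/3)/(2/3) = 19/2; row 3: (16/3)/(11/3) = 16/11. Minimum is 16/11 at row 3 (u3 leaves); pivot element 11/3.
Divide row 3 by 11/3; eliminate column x2 from the other rows.
After both pivots, the entry at constraint row 3, column u3 is 3/11.

3/11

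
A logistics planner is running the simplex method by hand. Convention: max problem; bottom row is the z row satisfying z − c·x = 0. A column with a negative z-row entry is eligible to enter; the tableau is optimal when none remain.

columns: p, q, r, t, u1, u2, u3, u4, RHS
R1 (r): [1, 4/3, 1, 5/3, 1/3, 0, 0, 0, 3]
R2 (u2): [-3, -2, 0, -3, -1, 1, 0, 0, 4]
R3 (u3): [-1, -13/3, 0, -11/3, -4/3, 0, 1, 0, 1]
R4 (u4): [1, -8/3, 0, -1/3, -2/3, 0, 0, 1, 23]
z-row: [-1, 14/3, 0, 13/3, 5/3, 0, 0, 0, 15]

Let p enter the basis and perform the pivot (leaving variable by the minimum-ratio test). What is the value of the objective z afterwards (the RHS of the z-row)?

18

Ratio test on column p — row 1: 3/1 = 3; row 2: entry -3 ≤ 0; row 3: entry -1 ≤ 0; row 4: 23/1 = 23. Minimum is 3 at row 1 (r leaves); pivot element 1.
Pivot on row 1; the z-row RHS becomes 15 − (-1)·3 = 18.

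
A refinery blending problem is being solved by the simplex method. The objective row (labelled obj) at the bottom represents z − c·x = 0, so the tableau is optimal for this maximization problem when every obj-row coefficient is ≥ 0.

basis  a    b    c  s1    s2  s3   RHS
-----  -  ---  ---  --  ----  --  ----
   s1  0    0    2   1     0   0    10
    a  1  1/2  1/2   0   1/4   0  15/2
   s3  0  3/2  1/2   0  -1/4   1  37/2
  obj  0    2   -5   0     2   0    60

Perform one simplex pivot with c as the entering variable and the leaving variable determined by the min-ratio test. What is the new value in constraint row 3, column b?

Ratio test on column c — row 1: 10/2 = 5; row 2: (15/2)/(1/2) = 15; row 3: (37/2)/(1/2) = 37. Minimum is 5 at row 1 (s1 leaves); pivot element 2.
Divide row 1 by 2; eliminate column c from the other rows.
Row 3 update in column b: 3/2 − (1/2)·0 = 3/2.

3/2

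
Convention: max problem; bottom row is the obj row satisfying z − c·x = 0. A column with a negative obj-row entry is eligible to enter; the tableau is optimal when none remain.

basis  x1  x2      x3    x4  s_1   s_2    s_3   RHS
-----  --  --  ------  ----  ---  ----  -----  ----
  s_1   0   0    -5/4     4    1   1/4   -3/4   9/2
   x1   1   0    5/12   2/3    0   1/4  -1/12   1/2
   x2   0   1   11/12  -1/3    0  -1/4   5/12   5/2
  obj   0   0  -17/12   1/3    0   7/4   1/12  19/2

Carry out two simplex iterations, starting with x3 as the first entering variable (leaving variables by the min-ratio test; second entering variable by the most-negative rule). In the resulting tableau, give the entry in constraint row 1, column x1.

Ratio test on column x3 — row 1: entry -5/4 ≤ 0; row 2: (1/2)/(5/12) = 6/5; row 3: (5/2)/(11/12) = 30/11. Minimum is 6/5 at row 2 (x1 leaves); pivot element 5/12.
Divide row 2 by 5/12; eliminate column x3 from the other rows.
Second iteration: most negative obj-row entry is -1/5 in column s_3, so s_3 enters.
Ratio test on column s_3 — row 1: entry -1 ≤ 0; row 2: entry -1/5 ≤ 0; row 3: (7/5)/(3/5) = 7/3. Minimum is 7/3 at row 3 (x2 leaves); pivot element 3/5.
Divide row 3 by 3/5; eliminate column s_3 from the other rows.
After both pivots, the entry at constraint row 1, column x1 is -2/3.

-2/3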